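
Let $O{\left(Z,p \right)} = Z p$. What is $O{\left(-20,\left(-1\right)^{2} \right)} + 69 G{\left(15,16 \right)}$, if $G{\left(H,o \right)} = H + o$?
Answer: $2119$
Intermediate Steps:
$O{\left(-20,\left(-1\right)^{2} \right)} + 69 G{\left(15,16 \right)} = - 20 \left(-1\right)^{2} + 69 \left(15 + 16\right) = \left(-20\right) 1 + 69 \cdot 31 = -20 + 2139 = 2119$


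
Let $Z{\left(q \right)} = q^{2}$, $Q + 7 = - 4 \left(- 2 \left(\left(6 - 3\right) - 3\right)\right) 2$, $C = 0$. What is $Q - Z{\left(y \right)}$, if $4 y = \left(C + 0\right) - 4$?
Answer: $-8$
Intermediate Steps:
$y = -1$ ($y = \frac{\left(0 + 0\right) - 4}{4} = \frac{0 - 4}{4} = \frac{1}{4} \left(-4\right) = -1$)
$Q = -7$ ($Q = -7 + - 4 \left(- 2 \left(\left(6 - 3\right) - 3\right)\right) 2 = -7 + - 4 \left(- 2 \left(3 - 3\right)\right) 2 = -7 + - 4 \left(\left(-2\right) 0\right) 2 = -7 + \left(-4\right) 0 \cdot 2 = -7 + 0 \cdot 2 = -7 + 0 = -7$)
$Q - Z{\left(y \right)} = -7 - \left(-1\right)^{2} = -7 - 1 = -8$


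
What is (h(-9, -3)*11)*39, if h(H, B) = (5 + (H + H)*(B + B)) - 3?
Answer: 47190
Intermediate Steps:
h(H, B) = 2 + 4*B*H (h(H, B) = (5 + (2*H)*(2*B)) - 3 = (5 + 4*B*H) - 3 = 2 + 4*B*H)
(h(-9, -3)*11)*39 = ((2 + 4*(-3)*(-9))*11)*39 = ((2 + 108)*11)*39 = (110*11)*39 = 1210*39 = 47190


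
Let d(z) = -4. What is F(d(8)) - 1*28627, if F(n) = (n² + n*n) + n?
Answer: -28599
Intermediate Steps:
F(n) = n + 2*n² (F(n) = (n² + n²) + n = 2*n² + n = n + 2*n²)
F(d(8)) - 1*28627 = -4*(1 + 2*(-4)) - 1*28627 = -4*(1 - 8) - 28627 = -4*(-7) - 28627 = 28 - 28627 = -28599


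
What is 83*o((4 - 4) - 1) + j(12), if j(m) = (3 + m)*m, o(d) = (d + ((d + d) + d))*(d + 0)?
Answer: 512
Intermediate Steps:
o(d) = 4*d² (o(d) = (d + (2*d + d))*d = (d + 3*d)*d = (4*d)*d = 4*d²)
j(m) = m*(3 + m)
83*o((4 - 4) - 1) + j(12) = 83*(4*((4 - 4) - 1)²) + 12*(3 + 12) = 83*(4*(0 - 1)²) + 12*15 = 83*(4*(-1)²) + 180 = 83*(4*1) + 180 = 83*4 + 180 = 332 + 180 = 512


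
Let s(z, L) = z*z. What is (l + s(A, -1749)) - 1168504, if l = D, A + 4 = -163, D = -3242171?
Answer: -4382786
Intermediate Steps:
A = -167 (A = -4 - 163 = -167)
s(z, L) = z**2
l = -3242171
(l + s(A, -1749)) - 1168504 = (-3242171 + (-167)**2) - 1168504 = (-3242171 + 27889) - 1168504 = -3214282 - 1168504 = -4382786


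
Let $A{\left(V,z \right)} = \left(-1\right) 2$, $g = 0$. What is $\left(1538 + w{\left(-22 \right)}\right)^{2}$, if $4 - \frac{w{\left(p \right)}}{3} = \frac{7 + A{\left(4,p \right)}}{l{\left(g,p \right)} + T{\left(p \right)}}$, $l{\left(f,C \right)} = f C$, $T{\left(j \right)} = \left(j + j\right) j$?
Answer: $\frac{2251155148225}{937024} \approx 2.4025 \cdot 10^{6}$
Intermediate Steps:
$A{\left(V,z \right)} = -2$
$T{\left(j \right)} = 2 j^{2}$ ($T{\left(j \right)} = 2 j j = 2 j^{2}$)
$l{\left(f,C \right)} = C f$
$w{\left(p \right)} = 12 - \frac{15}{2 p^{2}}$ ($w{\left(p \right)} = 12 - 3 \frac{7 - 2}{p 0 + 2 p^{2}} = 12 - 3 \frac{5}{0 + 2 p^{2}} = 12 - 3 \frac{5}{2 p^{2}} = 12 - \frac{15}{2 p^{2}}$)
$\left(1538 + w{\left(-22 \right)}\right)^{2} = \left(1538 + \left(12 - \frac{15}{2 \cdot 484}\right)\right)^{2} = \left(1538 + \left(12 - \frac{15}{968}\right)\right)^{2} = \left(1538 + \frac{11601}{968}\right)^{2} = \left(\frac{1500385}{968}\right)^{2} = \frac{2251155148225}{937024}$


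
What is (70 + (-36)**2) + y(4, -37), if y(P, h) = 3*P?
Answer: 1378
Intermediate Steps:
(70 + (-36)**2) + y(4, -37) = (70 + (-36)**2) + 3*4 = (70 + 1296) + 12 = 1366 + 12 = 1378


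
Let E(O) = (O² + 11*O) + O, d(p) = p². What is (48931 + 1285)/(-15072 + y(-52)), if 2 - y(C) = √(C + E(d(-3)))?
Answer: -5523760/1657699 + 50216*√137/227104763 ≈ -3.3296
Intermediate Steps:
E(O) = O² + 12*O
y(C) = 2 - √(189 + C) (y(C) = 2 - √(C + (-3)²*(12 + (-3)²)) = 2 - √(C + 9*(12 + 9)) = 2 - √(C + 9*21) = 2 - √(C + 189) = 2 - √(189 + C))
(48931 + 1285)/(-15072 + y(-52)) = (48931 + 1285)/(-15072 + (2 - √(189 - 52))) = 50216/(-15072 + (2 - √137)) = 50216/(-15070 - √137)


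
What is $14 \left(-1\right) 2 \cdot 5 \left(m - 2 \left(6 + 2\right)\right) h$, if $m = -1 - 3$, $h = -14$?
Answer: $-39200$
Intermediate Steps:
$m = -4$ ($m = -1 - 3 = -4$)
$14 \left(-1\right) 2 \cdot 5 \left(m - 2 \left(6 + 2\right)\right) h = 14 \left(-1\right) 2 \cdot 5 \left(-4 - 2 \left(6 + 2\right)\right) \left(-14\right) = 14 \left(-2\right) 5 \left(-4 - 16\right) \left(-14\right) = 14 \left(- 10 \left(-4 - 16\right)\right) \left(-14\right) = 14 \left(\left(-10\right) \left(-20\right)\right) \left(-14\right) = 14 \cdot 200 \left(-14\right) = 2800 \left(-14\right) = -39200$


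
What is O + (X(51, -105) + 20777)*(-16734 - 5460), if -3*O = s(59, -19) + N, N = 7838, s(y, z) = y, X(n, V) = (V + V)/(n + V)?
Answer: -1383641041/3 ≈ -4.6121e+8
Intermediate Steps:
X(n, V) = 2*V/(V + n) (X(n, V) = (2*V)/(V + n) = 2*V/(V + n))
O = -7897/3 (O = -(59 + 7838)/3 = -⅓*7897 = -7897/3 ≈ -2632.3)
O + (X(51, -105) + 20777)*(-16734 - 5460) = -7897/3 + (2*(-105)/(-105 + 51) + 20777)*(-16734 - 5460) = -7897/3 + (2*(-105)/(-54) + 20777)*(-22194) = -7897/3 + (2*(-105)*(-1/54) + 20777)*(-22194) = -7897/3 + (35/9 + 20777)*(-22194) = -7897/3 + (187028/9)*(-22194) = -7897/3 - 461211048 = -1383641041/3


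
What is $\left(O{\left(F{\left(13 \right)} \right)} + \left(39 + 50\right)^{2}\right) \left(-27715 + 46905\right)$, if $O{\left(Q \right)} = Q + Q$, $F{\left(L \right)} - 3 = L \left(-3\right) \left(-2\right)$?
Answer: $155112770$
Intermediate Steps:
$F{\left(L \right)} = 3 + 6 L$ ($F{\left(L \right)} = 3 + L \left(-3\right) \left(-2\right) = 3 + - 3 L \left(-2\right) = 3 + 6 L$)
$O{\left(Q \right)} = 2 Q$
$\left(O{\left(F{\left(13 \right)} \right)} + \left(39 + 50\right)^{2}\right) \left(-27715 + 46905\right) = \left(2 \left(3 + 6 \cdot 13\right) + \left(39 + 50\right)^{2}\right) \left(-27715 + 46905\right) = \left(2 \left(3 + 78\right) + 89^{2}\right) 19190 = \left(2 \cdot 81 + 7921\right) 19190 = \left(162 + 7921\right) 19190 = 8083 \cdot 19190 = 155112770$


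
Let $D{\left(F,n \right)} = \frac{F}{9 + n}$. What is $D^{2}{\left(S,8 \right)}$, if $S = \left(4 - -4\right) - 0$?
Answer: $\frac{64}{289} \approx 0.22145$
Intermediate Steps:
$S = 8$ ($S = \left(4 + 4\right) + 0 = 8 + 0 = 8$)
$D{\left(F,n \right)} = \frac{F}{9 + n}$
$D^{2}{\left(S,8 \right)} = \left(\frac{8}{9 + 8}\right)^{2} = \left(\frac{8}{17}\right)^{2} = \frac{64}{289}$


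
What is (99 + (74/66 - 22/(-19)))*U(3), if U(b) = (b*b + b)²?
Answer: 3048096/209 ≈ 14584.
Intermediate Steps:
U(b) = (b + b²)² (U(b) = (b² + b)² = (b + b²)²)
(99 + (74/66 - 22/(-19)))*U(3) = (99 + (74/66 - 22/(-19)))*(3²*(1 + 3)²) = (99 + (74*(1/66) - 22*(-1/19)))*(9*4²) = (99 + (37/33 + 22/19))*(9*16) = (99 + 1429/627)*144 = (63502/627)*144 = 3048096/209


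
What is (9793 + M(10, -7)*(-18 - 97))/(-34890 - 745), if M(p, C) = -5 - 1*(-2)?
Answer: -10138/35635 ≈ -0.28450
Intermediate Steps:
M(p, C) = -3 (M(p, C) = -5 + 2 = -3)
(9793 + M(10, -7)*(-18 - 97))/(-34890 - 745) = (9793 - 3*(-18 - 97))/(-34890 - 745) = (9793 - 3*(-115))/(-35635) = (9793 + 345)*(-1/35635) = 10138*(-1/35635) = -10138/35635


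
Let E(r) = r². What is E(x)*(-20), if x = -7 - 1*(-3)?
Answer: -320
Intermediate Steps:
x = -4 (x = -7 + 3 = -4)
E(x)*(-20) = (-4)²*(-20) = 16*(-20) = -320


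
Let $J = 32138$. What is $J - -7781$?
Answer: $39919$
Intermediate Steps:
$J - -7781 = 32138 - -7781 = 32138 + 7781 = 39919$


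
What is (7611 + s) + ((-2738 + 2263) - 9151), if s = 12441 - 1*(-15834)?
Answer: 26260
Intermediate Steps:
s = 28275 (s = 12441 + 15834 = 28275)
(7611 + s) + ((-2738 + 2263) - 9151) = (7611 + 28275) + ((-2738 + 2263) - 9151) = 35886 + (-475 - 9151) = 35886 - 9626 = 26260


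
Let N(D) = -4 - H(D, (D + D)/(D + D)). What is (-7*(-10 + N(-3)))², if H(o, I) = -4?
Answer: 4900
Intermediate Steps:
N(D) = 0 (N(D) = -4 - 1*(-4) = -4 + 4 = 0)
(-7*(-10 + N(-3)))² = (-7*(-10 + 0))² = (-7*(-10))² = 70² = 4900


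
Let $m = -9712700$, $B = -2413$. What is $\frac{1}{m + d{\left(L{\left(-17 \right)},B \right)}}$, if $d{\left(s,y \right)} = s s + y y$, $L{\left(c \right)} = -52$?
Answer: $- \frac{1}{3887427} \approx -2.5724 \cdot 10^{-7}$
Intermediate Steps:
$d{\left(s,y \right)} = s^{2} + y^{2}$
$\frac{1}{m + d{\left(L{\left(-17 \right)},B \right)}} = \frac{1}{-9712700 + \left(\left(-52\right)^{2} + \left(-2413\right)^{2}\right)} = \frac{1}{-9712700 + \left(2704 + 5822569\right)} = \frac{1}{-9712700 + 5825273} = \frac{1}{-3887427} = - \frac{1}{3887427}$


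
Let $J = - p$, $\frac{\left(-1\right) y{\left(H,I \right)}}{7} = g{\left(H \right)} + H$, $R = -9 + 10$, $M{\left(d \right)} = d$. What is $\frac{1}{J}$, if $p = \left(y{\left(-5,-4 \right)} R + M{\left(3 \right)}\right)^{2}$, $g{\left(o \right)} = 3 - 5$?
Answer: $- \frac{1}{2704} \approx -0.00036982$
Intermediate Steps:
$g{\left(o \right)} = -2$
$R = 1$
$y{\left(H,I \right)} = 14 - 7 H$ ($y{\left(H,I \right)} = - 7 \left(-2 + H\right) = 14 - 7 H$)
$p = 2704$ ($p = \left(\left(14 - -35\right) 1 + 3\right)^{2} = \left(\left(14 + 35\right) 1 + 3\right)^{2} = \left(49 \cdot 1 + 3\right)^{2} = \left(49 + 3\right)^{2} = 52^{2} = 2704$)
$J = -2704$ ($J = \left(-1\right) 2704 = -2704$)
$\frac{1}{J} = \frac{1}{-2704} = - \frac{1}{2704}$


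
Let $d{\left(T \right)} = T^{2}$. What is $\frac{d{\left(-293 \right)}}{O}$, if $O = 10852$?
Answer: $\frac{85849}{10852} \approx 7.9109$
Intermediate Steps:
$\frac{d{\left(-293 \right)}}{O} = \frac{\left(-293\right)^{2}}{10852} = 85849 \cdot \frac{1}{10852} = \frac{85849}{10852}$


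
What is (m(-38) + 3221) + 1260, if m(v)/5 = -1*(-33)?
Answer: 4646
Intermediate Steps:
m(v) = 165 (m(v) = 5*(-1*(-33)) = 5*33 = 165)
(m(-38) + 3221) + 1260 = (165 + 3221) + 1260 = 3386 + 1260 = 4646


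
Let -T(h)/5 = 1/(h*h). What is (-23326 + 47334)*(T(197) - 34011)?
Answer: -31688949159232/38809 ≈ -8.1654e+8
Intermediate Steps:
T(h) = -5/h**2 (T(h) = -5/(h*h) = -5/h**2)
(-23326 + 47334)*(T(197) - 34011) = (-23326 + 47334)*(-5/197**2 - 34011) = 24008*(-5*1/38809 - 34011) = 24008*(-5/38809 - 34011) = 24008*(-1319932904/38809) = -31688949159232/38809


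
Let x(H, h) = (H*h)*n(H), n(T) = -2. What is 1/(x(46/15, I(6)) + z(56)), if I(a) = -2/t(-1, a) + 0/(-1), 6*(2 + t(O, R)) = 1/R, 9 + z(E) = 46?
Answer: 355/10927 ≈ 0.032488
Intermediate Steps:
z(E) = 37 (z(E) = -9 + 46 = 37)
t(O, R) = -2 + 1/(6*R)
I(a) = -2/(-2 + 1/(6*a)) (I(a) = -2/(-2 + 1/(6*a)) + 0/(-1) = -2/(-2 + 1/(6*a)) + 0*(-1) = -2/(-2 + 1/(6*a)) + 0 = -2/(-2 + 1/(6*a)))
x(H, h) = -2*H*h (x(H, h) = (H*h)*(-2) = -2*H*h)
1/(x(46/15, I(6)) + z(56)) = 1/(-2*46/15*12*6/(-1 + 12*6) + 37) = 1/(-2*46*(1/15)*12*6/(-1 + 72) + 37) = 1/(-2*46/15*12*6/71 + 37) = 1/(-2*46/15*12*6*(1/71) + 37) = 1/(-2*46/15*72/71 + 37) = 1/(-2208/355 + 37) = 1/(10927/355) = 355/10927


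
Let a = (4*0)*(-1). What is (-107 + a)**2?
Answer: 11449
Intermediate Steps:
a = 0 (a = 0*(-1) = 0)
(-107 + a)**2 = (-107 + 0)**2 = (-107)**2 = 11449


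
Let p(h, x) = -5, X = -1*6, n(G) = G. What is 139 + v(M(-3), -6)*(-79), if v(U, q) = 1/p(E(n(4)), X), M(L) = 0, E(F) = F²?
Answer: 774/5 ≈ 154.80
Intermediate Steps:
X = -6
v(U, q) = -⅕ (v(U, q) = 1/(-5) = -⅕)
139 + v(M(-3), -6)*(-79) = 139 - ⅕*(-79) = 139 + 79/5 = 774/5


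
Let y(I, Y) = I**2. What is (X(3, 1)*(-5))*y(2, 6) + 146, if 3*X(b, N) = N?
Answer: 418/3 ≈ 139.33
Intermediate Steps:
X(b, N) = N/3
(X(3, 1)*(-5))*y(2, 6) + 146 = (((1/3)*1)*(-5))*2**2 + 146 = ((1/3)*(-5))*4 + 146 = -5/3*4 + 146 = -20/3 + 146 = 418/3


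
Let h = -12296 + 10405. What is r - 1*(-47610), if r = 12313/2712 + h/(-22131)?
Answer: 952598389105/20006424 ≈ 47615.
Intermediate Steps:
h = -1891
r = 92542465/20006424 (r = 12313/2712 - 1891/(-22131) = 12313*(1/2712) - 1891*(-1/22131) = 12313/2712 + 1891/22131 = 92542465/20006424 ≈ 4.6256)
r - 1*(-47610) = 92542465/20006424 - 1*(-47610) = 92542465/20006424 + 47610 = 952598389105/20006424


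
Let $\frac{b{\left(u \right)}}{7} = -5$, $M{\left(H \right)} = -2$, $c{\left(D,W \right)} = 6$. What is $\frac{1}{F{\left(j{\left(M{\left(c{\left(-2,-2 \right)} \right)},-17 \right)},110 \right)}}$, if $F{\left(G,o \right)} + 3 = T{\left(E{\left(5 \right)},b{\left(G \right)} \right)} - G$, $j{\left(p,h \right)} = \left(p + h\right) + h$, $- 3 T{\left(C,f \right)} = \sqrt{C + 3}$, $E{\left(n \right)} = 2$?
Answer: $\frac{297}{9796} + \frac{3 \sqrt{5}}{9796} \approx 0.031003$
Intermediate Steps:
$b{\left(u \right)} = -35$ ($b{\left(u \right)} = 7 \left(-5\right) = -35$)
$T{\left(C,f \right)} = - \frac{\sqrt{3 + C}}{3}$ ($T{\left(C,f \right)} = - \frac{\sqrt{C + 3}}{3} = - \frac{\sqrt{3 + C}}{3}$)
$j{\left(p,h \right)} = p + 2 h$ ($j{\left(p,h \right)} = \left(h + p\right) + h = p + 2 h$)
$F{\left(G,o \right)} = -3 - G - \frac{\sqrt{5}}{3}$ ($F{\left(G,o \right)} = -3 - \left(G + \frac{\sqrt{3 + 2}}{3}\right) = -3 - \left(G + \frac{\sqrt{5}}{3}\right) = -3 - G - \frac{\sqrt{5}}{3}$)
$\frac{1}{F{\left(j{\left(M{\left(c{\left(-2,-2 \right)} \right)},-17 \right)},110 \right)}} = \frac{1}{-3 - \left(-2 + 2 \left(-17\right)\right) - \frac{\sqrt{5}}{3}} = \frac{1}{-3 - \left(-2 - 34\right) - \frac{\sqrt{5}}{3}} = \frac{1}{-3 - -36 - \frac{\sqrt{5}}{3}} = \frac{1}{-3 + 36 - \frac{\sqrt{5}}{3}} = \frac{1}{33 - \frac{\sqrt{5}}{3}}$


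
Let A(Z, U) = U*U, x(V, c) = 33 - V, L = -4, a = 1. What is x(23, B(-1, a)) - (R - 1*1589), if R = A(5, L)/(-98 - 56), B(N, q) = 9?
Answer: 123131/77 ≈ 1599.1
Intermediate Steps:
A(Z, U) = U**2
R = -8/77 (R = (-4)**2/(-98 - 56) = 16/(-154) = -1/154*16 = -8/77 ≈ -0.10390)
x(23, B(-1, a)) - (R - 1*1589) = (33 - 1*23) - (-8/77 - 1*1589) = (33 - 23) - (-8/77 - 1589) = 10 - 1*(-122361/77) = 10 + 122361/77 = 123131/77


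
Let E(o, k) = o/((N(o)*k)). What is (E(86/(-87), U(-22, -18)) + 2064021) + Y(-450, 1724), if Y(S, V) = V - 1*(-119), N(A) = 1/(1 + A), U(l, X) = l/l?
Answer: 15636524530/7569 ≈ 2.0659e+6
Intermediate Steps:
U(l, X) = 1
E(o, k) = o*(1 + o)/k (E(o, k) = o/((k/(1 + o))) = o*((1 + o)/k) = o*(1 + o)/k)
Y(S, V) = 119 + V (Y(S, V) = V + 119 = 119 + V)
(E(86/(-87), U(-22, -18)) + 2064021) + Y(-450, 1724) = ((86/(-87))*(1 + 86/(-87))/1 + 2064021) + (119 + 1724) = ((86*(-1/87))*1*(1 + 86*(-1/87)) + 2064021) + 1843 = (-86/87*1*(1 - 86/87) + 2064021) + 1843 = (-86/87*1*1/87 + 2064021) + 1843 = (-86/7569 + 2064021) + 1843 = 15622574863/7569 + 1843 = 15636524530/7569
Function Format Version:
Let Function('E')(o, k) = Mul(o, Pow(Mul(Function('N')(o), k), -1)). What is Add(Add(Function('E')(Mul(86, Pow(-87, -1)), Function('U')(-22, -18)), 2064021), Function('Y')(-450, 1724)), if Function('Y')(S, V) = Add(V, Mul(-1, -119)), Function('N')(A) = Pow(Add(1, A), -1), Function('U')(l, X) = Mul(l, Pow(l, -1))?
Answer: Rational(15636524530, 7569) ≈ 2.0659e+6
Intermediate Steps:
Function('U')(l, X) = 1
Function('E')(o, k) = Mul(o, Pow(k, -1), Add(1, o)) (Function('E')(o, k) = Mul(o, Pow(Mul(Pow(Add(1, o), -1), k), -1)) = Mul(o, Pow(Mul(k, Pow(Add(1, o), -1)), -1)) = Mul(o, Mul(Pow(k, -1), Add(1, o))) = Mul(o, Pow(k, -1), Add(1, o)))
Function('Y')(S, V) = Add(119, V) (Function('Y')(S, V) = Add(V, 119) = Add(119, V))
Add(Add(Function('E')(Mul(86, Pow(-87, -1)), Function('U')(-22, -18)), 2064021), Function('Y')(-450, 1724)) = Add(Add(Mul(Mul(86, Pow(-87, -1)), Pow(1, -1), Add(1, Mul(86, Pow(-87, -1)))), 2064021), Add(119, 1724)) = Add(Add(Mul(Mul(86, Rational(-1, 87)), 1, Add(1, Mul(86, Rational(-1, 87)))), 2064021), 1843) = Add(Add(Mul(Rational(-86, 87), 1, Add(1, Rational(-86, 87))), 2064021), 1843) = Add(Add(Mul(Rational(-86, 87), 1, Rational(1, 87)), 2064021), 1843) = Add(Add(Rational(-86, 7569), 2064021), 1843) = Add(Rational(15622574863, 7569), 1843) = Rational(15636524530, 7569)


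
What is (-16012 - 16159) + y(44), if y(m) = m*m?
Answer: -30235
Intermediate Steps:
y(m) = m²
(-16012 - 16159) + y(44) = (-16012 - 16159) + 44² = -32171 + 1936 = -30235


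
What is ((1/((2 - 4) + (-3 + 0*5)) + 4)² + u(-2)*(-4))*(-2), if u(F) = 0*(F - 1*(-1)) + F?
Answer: -1122/25 ≈ -44.880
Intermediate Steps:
u(F) = F (u(F) = 0*(F + 1) + F = 0*(1 + F) + F = 0 + F = F)
((1/((2 - 4) + (-3 + 0*5)) + 4)² + u(-2)*(-4))*(-2) = ((1/((2 - 4) + (-3 + 0*5)) + 4)² - 2*(-4))*(-2) = ((1/(-2 + (-3 + 0)) + 4)² + 8)*(-2) = ((1/(-2 - 3) + 4)² + 8)*(-2) = ((1/(-5) + 4)² + 8)*(-2) = ((-⅕ + 4)² + 8)*(-2) = ((19/5)² + 8)*(-2) = (361/25 + 8)*(-2) = (561/25)*(-2) = -1122/25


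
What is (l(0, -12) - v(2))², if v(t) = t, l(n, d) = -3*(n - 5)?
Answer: 169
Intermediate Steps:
l(n, d) = 15 - 3*n (l(n, d) = -3*(-5 + n) = 15 - 3*n)
(l(0, -12) - v(2))² = ((15 - 3*0) - 1*2)² = ((15 + 0) - 2)² = (15 - 2)² = 13² = 169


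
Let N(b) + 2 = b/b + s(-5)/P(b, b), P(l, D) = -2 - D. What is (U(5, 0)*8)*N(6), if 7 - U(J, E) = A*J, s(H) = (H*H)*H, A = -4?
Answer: 3159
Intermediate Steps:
s(H) = H**3 (s(H) = H**2*H = H**3)
U(J, E) = 7 + 4*J (U(J, E) = 7 - (-4)*J = 7 + 4*J)
N(b) = -1 - 125/(-2 - b) (N(b) = -2 + (b/b + (-5)**3/(-2 - b)) = -2 + (1 - 125/(-2 - b)) = -1 - 125/(-2 - b))
(U(5, 0)*8)*N(6) = ((7 + 4*5)*8)*((123 - 1*6)/(2 + 6)) = ((7 + 20)*8)*((123 - 6)/8) = (27*8)*((1/8)*117) = 216*(117/8) = 3159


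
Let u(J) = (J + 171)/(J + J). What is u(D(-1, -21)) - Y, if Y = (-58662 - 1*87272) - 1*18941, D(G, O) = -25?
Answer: 4121802/25 ≈ 1.6487e+5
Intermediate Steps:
u(J) = (171 + J)/(2*J) (u(J) = (171 + J)/((2*J)) = (171 + J)*(1/(2*J)) = (171 + J)/(2*J))
Y = -164875 (Y = (-58662 - 87272) - 18941 = -145934 - 18941 = -164875)
u(D(-1, -21)) - Y = (½)*(171 - 25)/(-25) - 1*(-164875) = (½)*(-1/25)*146 + 164875 = -73/25 + 164875 = 4121802/25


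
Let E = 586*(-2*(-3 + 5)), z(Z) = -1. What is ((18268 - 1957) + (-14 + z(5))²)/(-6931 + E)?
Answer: -312/175 ≈ -1.7829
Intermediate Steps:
E = -2344 (E = 586*(-2*2) = 586*(-4) = -2344)
((18268 - 1957) + (-14 + z(5))²)/(-6931 + E) = ((18268 - 1957) + (-14 - 1)²)/(-6931 - 2344) = (16311 + (-15)²)/(-9275) = (16311 + 225)*(-1/9275) = 16536*(-1/9275) = -312/175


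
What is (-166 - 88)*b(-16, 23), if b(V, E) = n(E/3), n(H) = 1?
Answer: -254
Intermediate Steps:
b(V, E) = 1
(-166 - 88)*b(-16, 23) = (-166 - 88)*1 = -254*1 = -254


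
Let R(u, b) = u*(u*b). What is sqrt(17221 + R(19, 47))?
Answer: 2*sqrt(8547) ≈ 184.90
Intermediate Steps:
R(u, b) = b*u**2 (R(u, b) = u*(b*u) = b*u**2)
sqrt(17221 + R(19, 47)) = sqrt(17221 + 47*19**2) = sqrt(17221 + 47*361) = sqrt(17221 + 16967) = sqrt(34188) = 2*sqrt(8547)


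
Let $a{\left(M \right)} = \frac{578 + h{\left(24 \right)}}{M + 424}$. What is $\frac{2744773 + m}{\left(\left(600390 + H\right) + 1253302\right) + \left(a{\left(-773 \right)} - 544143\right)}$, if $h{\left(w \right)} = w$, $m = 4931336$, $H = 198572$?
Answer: $\frac{2678962041}{526333627} \approx 5.0899$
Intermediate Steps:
$a{\left(M \right)} = \frac{602}{424 + M}$ ($a{\left(M \right)} = \frac{578 + 24}{M + 424} = \frac{602}{424 + M}$)
$\frac{2744773 + m}{\left(\left(600390 + H\right) + 1253302\right) + \left(a{\left(-773 \right)} - 544143\right)} = \frac{2744773 + 4931336}{\left(\left(600390 + 198572\right) + 1253302\right) + \left(\frac{602}{424 - 773} - 544143\right)} = \frac{7676109}{\left(798962 + 1253302\right) - \left(544143 - \frac{602}{-349}\right)} = \frac{7676109}{2052264 + \left(602 \left(- \frac{1}{349}\right) - 544143\right)} = \frac{7676109}{2052264 - \frac{189906509}{349}} = \frac{7676109}{\frac{526333627}{349}} = 7676109 \cdot \frac{349}{526333627} = \frac{2678962041}{526333627}$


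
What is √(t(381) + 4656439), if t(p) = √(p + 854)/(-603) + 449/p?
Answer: √(3034265538725772 - 1080643*√1235)/25527 ≈ 2157.9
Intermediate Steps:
t(p) = 449/p - √(854 + p)/603 (t(p) = √(854 + p)*(-1/603) + 449/p = -√(854 + p)/603 + 449/p = 449/p - √(854 + p)/603)
√(t(381) + 4656439) = √((449/381 - √(854 + 381)/603) + 4656439) = √((449*(1/381) - √1235/603) + 4656439) = √((449/381 - √1235/603) + 4656439) = √(1774103708/381 - √1235/603)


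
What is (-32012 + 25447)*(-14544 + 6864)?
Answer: 50419200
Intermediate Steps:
(-32012 + 25447)*(-14544 + 6864) = -6565*(-7680) = 50419200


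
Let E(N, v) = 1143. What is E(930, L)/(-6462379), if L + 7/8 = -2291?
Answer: -1143/6462379 ≈ -0.00017687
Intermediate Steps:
L = -18335/8 (L = -7/8 - 2291 = -18335/8 ≈ -2291.9)
E(930, L)/(-6462379) = 1143/(-6462379) = 1143*(-1/6462379) = -1143/6462379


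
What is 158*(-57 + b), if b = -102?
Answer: -25122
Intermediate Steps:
158*(-57 + b) = 158*(-57 - 102) = 158*(-159) = -25122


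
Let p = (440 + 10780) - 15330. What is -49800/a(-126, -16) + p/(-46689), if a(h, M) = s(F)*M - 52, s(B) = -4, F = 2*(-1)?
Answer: -64585080/15563 ≈ -4149.9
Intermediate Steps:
F = -2
p = -4110 (p = 11220 - 15330 = -4110)
a(h, M) = -52 - 4*M (a(h, M) = -4*M - 52 = -52 - 4*M)
-49800/a(-126, -16) + p/(-46689) = -49800/(-52 - 4*(-16)) - 4110/(-46689) = -49800/(-52 + 64) - 4110*(-1/46689) = -49800/12 + 1370/15563 = -49800*1/12 + 1370/15563 = -4150 + 1370/15563 = -64585080/15563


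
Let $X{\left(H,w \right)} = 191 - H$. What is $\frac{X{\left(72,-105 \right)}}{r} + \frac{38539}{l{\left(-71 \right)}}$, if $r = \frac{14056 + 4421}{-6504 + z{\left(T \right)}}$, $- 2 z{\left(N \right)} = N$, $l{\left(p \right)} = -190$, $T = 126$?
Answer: $- \frac{286854991}{1170210} \approx -245.13$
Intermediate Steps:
$z{\left(N \right)} = - \frac{N}{2}$
$r = - \frac{6159}{2189}$ ($r = \frac{14056 + 4421}{-6504 - 63} = \frac{18477}{-6504 - 63} = \frac{18477}{-6567} = 18477 \left(- \frac{1}{6567}\right) = - \frac{6159}{2189} \approx -2.8136$)
$\frac{X{\left(72,-105 \right)}}{r} + \frac{38539}{l{\left(-71 \right)}} = \frac{191 - 72}{- \frac{6159}{2189}} + \frac{38539}{-190} = \left(191 - 72\right) \left(- \frac{2189}{6159}\right) + 38539 \left(- \frac{1}{190}\right) = 119 \left(- \frac{2189}{6159}\right) - \frac{38539}{190} = - \frac{260491}{6159} - \frac{38539}{190} = - \frac{286854991}{1170210}$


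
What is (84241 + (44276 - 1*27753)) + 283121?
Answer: 383885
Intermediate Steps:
(84241 + (44276 - 1*27753)) + 283121 = (84241 + (44276 - 27753)) + 283121 = (84241 + 16523) + 283121 = 100764 + 283121 = 383885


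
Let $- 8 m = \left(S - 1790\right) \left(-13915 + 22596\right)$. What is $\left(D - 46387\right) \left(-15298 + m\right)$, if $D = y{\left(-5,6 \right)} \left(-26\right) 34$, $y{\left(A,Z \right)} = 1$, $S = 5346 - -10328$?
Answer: $\frac{1425804305037}{2} \approx 7.129 \cdot 10^{11}$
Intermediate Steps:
$S = 15674$ ($S = 5346 + 10328 = 15674$)
$D = -884$ ($D = 1 \left(-26\right) 34 = \left(-26\right) 34 = -884$)
$m = - \frac{30131751}{2}$ ($m = - \frac{\left(15674 - 1790\right) \left(-13915 + 22596\right)}{8} = - \frac{13884 \cdot 8681}{8} = \left(- \frac{1}{8}\right) 120527004 = - \frac{30131751}{2} \approx -1.5066 \cdot 10^{7}$)
$\left(D - 46387\right) \left(-15298 + m\right) = \left(-884 - 46387\right) \left(-15298 - \frac{30131751}{2}\right) = \left(-47271\right) \left(- \frac{30162347}{2}\right) = \frac{1425804305037}{2}$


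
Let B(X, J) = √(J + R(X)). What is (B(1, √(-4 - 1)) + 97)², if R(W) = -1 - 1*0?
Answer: (97 + √(-1 + I*√5))² ≈ 9573.2 + 257.02*I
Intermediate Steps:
R(W) = -1 (R(W) = -1 + 0 = -1)
B(X, J) = √(-1 + J) (B(X, J) = √(J - 1) = √(-1 + J))
(B(1, √(-4 - 1)) + 97)² = (√(-1 + √(-4 - 1)) + 97)² = (√(-1 + √(-5)) + 97)² = (√(-1 + I*√5) + 97)² = (97 + √(-1 + I*√5))²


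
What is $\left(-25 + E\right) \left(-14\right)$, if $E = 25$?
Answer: $0$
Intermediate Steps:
$\left(-25 + E\right) \left(-14\right) = \left(-25 + 25\right) \left(-14\right) = 0 \left(-14\right) = 0$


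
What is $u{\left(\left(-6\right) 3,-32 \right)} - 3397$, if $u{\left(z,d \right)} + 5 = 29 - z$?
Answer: $-3355$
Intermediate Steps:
$u{\left(z,d \right)} = 24 - z$ ($u{\left(z,d \right)} = -5 - \left(-29 + z\right) = 24 - z$)
$u{\left(\left(-6\right) 3,-32 \right)} - 3397 = \left(24 - \left(-6\right) 3\right) - 3397 = \left(24 - -18\right) - 3397 = \left(24 + 18\right) - 3397 = 42 - 3397 = -3355$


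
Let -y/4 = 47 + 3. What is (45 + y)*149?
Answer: -23095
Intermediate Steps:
y = -200 (y = -4*(47 + 3) = -4*50 = -200)
(45 + y)*149 = (45 - 200)*149 = -155*149 = -23095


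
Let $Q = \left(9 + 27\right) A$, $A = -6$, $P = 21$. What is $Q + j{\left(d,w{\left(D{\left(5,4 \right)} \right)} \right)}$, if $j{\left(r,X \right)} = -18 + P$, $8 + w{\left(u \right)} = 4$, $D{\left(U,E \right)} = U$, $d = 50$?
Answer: $-213$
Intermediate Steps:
$w{\left(u \right)} = -4$ ($w{\left(u \right)} = -8 + 4 = -4$)
$j{\left(r,X \right)} = 3$ ($j{\left(r,X \right)} = -18 + 21 = 3$)
$Q = -216$ ($Q = \left(9 + 27\right) \left(-6\right) = 36 \left(-6\right) = -216$)
$Q + j{\left(d,w{\left(D{\left(5,4 \right)} \right)} \right)} = -216 + 3 = -213$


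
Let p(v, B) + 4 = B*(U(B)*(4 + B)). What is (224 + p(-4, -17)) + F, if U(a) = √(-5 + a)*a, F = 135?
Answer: 355 - 3757*I*√22 ≈ 355.0 - 17622.0*I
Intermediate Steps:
U(a) = a*√(-5 + a)
p(v, B) = -4 + B²*√(-5 + B)*(4 + B) (p(v, B) = -4 + B*((B*√(-5 + B))*(4 + B)) = -4 + B*(B*√(-5 + B)*(4 + B)) = -4 + B²*√(-5 + B)*(4 + B))
(224 + p(-4, -17)) + F = (224 + (-4 + (-17)³*√(-5 - 17) + 4*(-17)²*√(-5 - 17))) + 135 = (224 + (-4 - 4913*I*√22 + 4*289*√(-22))) + 135 = (224 + (-4 - 4913*I*√22 + 4*289*(I*√22))) + 135 = (224 + (-4 - 4913*I*√22 + 1156*I*√22)) + 135 = (224 + (-4 - 3757*I*√22)) + 135 = (220 - 3757*I*√22) + 135 = 355 - 3757*I*√22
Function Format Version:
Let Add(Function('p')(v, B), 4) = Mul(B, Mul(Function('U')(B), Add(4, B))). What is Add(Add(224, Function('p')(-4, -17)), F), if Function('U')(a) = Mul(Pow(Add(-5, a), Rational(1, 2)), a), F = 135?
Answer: Add(355, Mul(-3757, I, Pow(22, Rational(1, 2)))) ≈ Add(355.00, Mul(-17622., I))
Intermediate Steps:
Function('U')(a) = Mul(a, Pow(Add(-5, a), Rational(1, 2)))
Function('p')(v, B) = Add(-4, Mul(Pow(B, 2), Pow(Add(-5, B), Rational(1, 2)), Add(4, B))) (Function('p')(v, B) = Add(-4, Mul(B, Mul(Mul(B, Pow(Add(-5, B), Rational(1, 2))), Add(4, B)))) = Add(-4, Mul(B, Mul(B, Pow(Add(-5, B), Rational(1, 2)), Add(4, B)))) = Add(-4, Mul(Pow(B, 2), Pow(Add(-5, B), Rational(1, 2)), Add(4, B))))
Add(Add(224, Function('p')(-4, -17)), F) = Add(Add(224, Add(-4, Mul(Pow(-17, 3), Pow(Add(-5, -17), Rational(1, 2))), Mul(4, Pow(-17, 2), Pow(Add(-5, -17), Rational(1, 2))))), 135) = Add(Add(224, Add(-4, Mul(-4913, Pow(-22, Rational(1, 2))), Mul(4, 289, Pow(-22, Rational(1, 2))))), 135) = Add(Add(224, Add(-4, Mul(-4913, Mul(I, Pow(22, Rational(1, 2)))), Mul(4, 289, Mul(I, Pow(22, Rational(1, 2)))))), 135) = Add(Add(224, Add(-4, Mul(-4913, I, Pow(22, Rational(1, 2))), Mul(1156, I, Pow(22, Rational(1, 2))))), 135) = Add(Add(224, Add(-4, Mul(-3757, I, Pow(22, Rational(1, 2))))), 135) = Add(Add(220, Mul(-3757, I, Pow(22, Rational(1, 2)))), 135) = Add(355, Mul(-3757, I, Pow(22, Rational(1, 2))))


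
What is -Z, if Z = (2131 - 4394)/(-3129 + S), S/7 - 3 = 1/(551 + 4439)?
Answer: -11292370/15508913 ≈ -0.72812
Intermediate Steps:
S = 104797/4990 (S = 21 + 7/(551 + 4439) = 21 + 7/4990 = 104797/4990 ≈ 21.001)
Z = 11292370/15508913 (Z = (2131 - 4394)/(-3129 + 104797/4990) = -2263/(-15508913/4990) = -2263*(-4990/15508913) = 11292370/15508913 ≈ 0.72812)
-Z = -1*11292370/15508913 = -11292370/15508913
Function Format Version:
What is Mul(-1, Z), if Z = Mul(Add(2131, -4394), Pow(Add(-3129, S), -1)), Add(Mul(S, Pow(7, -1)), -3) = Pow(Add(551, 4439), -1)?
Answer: Rational(-11292370, 15508913) ≈ -0.72812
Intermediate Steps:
S = Rational(104797, 4990) (S = Add(21, Mul(7, Pow(Add(551, 4439), -1))) = Add(21, Mul(7, Pow(4990, -1))) = Add(21, Mul(7, Rational(1, 4990))) = Add(21, Rational(7, 4990)) = Rational(104797, 4990) ≈ 21.001)
Z = Rational(11292370, 15508913) (Z = Mul(Add(2131, -4394), Pow(Add(-3129, Rational(104797, 4990)), -1)) = Mul(-2263, Pow(Rational(-15508913, 4990), -1)) = Mul(-2263, Rational(-4990, 15508913)) = Rational(11292370, 15508913) ≈ 0.72812)
Mul(-1, Z) = Mul(-1, Rational(11292370, 15508913)) = Rational(-11292370, 15508913)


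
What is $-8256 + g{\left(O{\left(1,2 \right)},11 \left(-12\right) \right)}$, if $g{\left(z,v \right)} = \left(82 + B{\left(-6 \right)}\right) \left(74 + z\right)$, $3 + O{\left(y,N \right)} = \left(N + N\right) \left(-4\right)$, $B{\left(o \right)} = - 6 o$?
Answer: $-1766$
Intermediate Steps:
$O{\left(y,N \right)} = -3 - 8 N$ ($O{\left(y,N \right)} = -3 + \left(N + N\right) \left(-4\right) = -3 + 2 N \left(-4\right) = -3 - 8 N$)
$g{\left(z,v \right)} = 8732 + 118 z$ ($g{\left(z,v \right)} = \left(82 - -36\right) \left(74 + z\right) = \left(82 + 36\right) \left(74 + z\right) = 118 \left(74 + z\right) = 8732 + 118 z$)
$-8256 + g{\left(O{\left(1,2 \right)},11 \left(-12\right) \right)} = -8256 + \left(8732 + 118 \left(-3 - 16\right)\right) = -8256 + \left(8732 + 118 \left(-19\right)\right) = -8256 + \left(8732 - 2242\right) = -8256 + 6490 = -1766$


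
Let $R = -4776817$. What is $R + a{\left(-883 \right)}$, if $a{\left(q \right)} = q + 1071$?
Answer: $-4776629$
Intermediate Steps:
$a{\left(q \right)} = 1071 + q$
$R + a{\left(-883 \right)} = -4776817 + \left(1071 - 883\right) = -4776817 + 188 = -4776629$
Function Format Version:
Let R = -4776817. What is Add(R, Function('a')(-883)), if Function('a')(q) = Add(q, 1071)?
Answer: -4776629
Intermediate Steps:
Function('a')(q) = Add(1071, q)
Add(R, Function('a')(-883)) = Add(-4776817, Add(1071, -883)) = Add(-4776817, 188) = -4776629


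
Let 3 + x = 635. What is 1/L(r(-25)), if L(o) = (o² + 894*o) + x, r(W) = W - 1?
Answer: -1/21936 ≈ -4.5587e-5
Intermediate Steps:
x = 632 (x = -3 + 635 = 632)
r(W) = -1 + W
L(o) = 632 + o² + 894*o (L(o) = (o² + 894*o) + 632 = 632 + o² + 894*o)
1/L(r(-25)) = 1/(632 + (-1 - 25)² + 894*(-1 - 25)) = 1/(632 + (-26)² + 894*(-26)) = 1/(632 + 676 - 23244) = 1/(-21936) = -1/21936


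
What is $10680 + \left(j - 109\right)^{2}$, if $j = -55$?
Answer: $37576$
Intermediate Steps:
$10680 + \left(j - 109\right)^{2} = 10680 + \left(-55 - 109\right)^{2} = 10680 + \left(-164\right)^{2} = 10680 + 26896 = 37576$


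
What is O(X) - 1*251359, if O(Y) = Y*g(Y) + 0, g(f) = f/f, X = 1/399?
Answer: -100292240/399 ≈ -2.5136e+5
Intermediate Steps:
X = 1/399 ≈ 0.0025063
g(f) = 1
O(Y) = Y (O(Y) = Y*1 + 0 = Y + 0 = Y)
O(X) - 1*251359 = 1/399 - 1*251359 = 1/399 - 251359 = -100292240/399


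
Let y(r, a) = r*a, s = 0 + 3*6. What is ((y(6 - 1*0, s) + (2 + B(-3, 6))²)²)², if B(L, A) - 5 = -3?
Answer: 236421376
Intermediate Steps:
B(L, A) = 2 (B(L, A) = 5 - 3 = 2)
s = 18 (s = 0 + 18 = 18)
y(r, a) = a*r
((y(6 - 1*0, s) + (2 + B(-3, 6))²)²)² = ((18*(6 - 1*0) + (2 + 2)²)²)² = ((18*(6 + 0) + 4²)²)² = ((18*6 + 16)²)² = ((108 + 16)²)² = (124²)² = 15376² = 236421376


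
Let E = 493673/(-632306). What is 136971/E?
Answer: -86607585126/493673 ≈ -1.7544e+5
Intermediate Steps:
E = -493673/632306 (E = 493673*(-1/632306) = -493673/632306 ≈ -0.78075)
136971/E = 136971/(-493673/632306) = 136971*(-632306/493673) = -86607585126/493673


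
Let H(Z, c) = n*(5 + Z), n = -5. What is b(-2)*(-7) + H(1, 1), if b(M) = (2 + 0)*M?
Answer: -2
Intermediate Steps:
b(M) = 2*M
H(Z, c) = -25 - 5*Z (H(Z, c) = -5*(5 + Z) = -25 - 5*Z)
b(-2)*(-7) + H(1, 1) = (2*(-2))*(-7) + (-25 - 5*1) = -4*(-7) + (-25 - 5) = 28 - 30 = -2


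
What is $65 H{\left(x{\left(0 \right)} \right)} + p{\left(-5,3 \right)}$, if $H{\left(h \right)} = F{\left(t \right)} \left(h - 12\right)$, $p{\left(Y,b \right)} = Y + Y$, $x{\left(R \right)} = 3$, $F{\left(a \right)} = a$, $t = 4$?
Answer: $-2350$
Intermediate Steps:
$p{\left(Y,b \right)} = 2 Y$
$H{\left(h \right)} = -48 + 4 h$ ($H{\left(h \right)} = 4 \left(h - 12\right) = 4 \left(-12 + h\right) = -48 + 4 h$)
$65 H{\left(x{\left(0 \right)} \right)} + p{\left(-5,3 \right)} = 65 \left(-48 + 4 \cdot 3\right) + 2 \left(-5\right) = 65 \left(-48 + 12\right) - 10 = 65 \left(-36\right) - 10 = -2340 - 10 = -2350$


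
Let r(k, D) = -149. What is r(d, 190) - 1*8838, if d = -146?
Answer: -8987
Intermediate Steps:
r(d, 190) - 1*8838 = -149 - 1*8838 = -149 - 8838 = -8987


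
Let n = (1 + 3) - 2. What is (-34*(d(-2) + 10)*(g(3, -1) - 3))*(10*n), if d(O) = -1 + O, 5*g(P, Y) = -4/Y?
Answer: 10472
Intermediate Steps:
g(P, Y) = -4/(5*Y) (g(P, Y) = (-4/Y)/5 = -4/(5*Y))
n = 2 (n = 4 - 2 = 2)
(-34*(d(-2) + 10)*(g(3, -1) - 3))*(10*n) = (-34*((-1 - 2) + 10)*(-4/5/(-1) - 3))*(10*2) = -34*(-3 + 10)*(-4/5*(-1) - 3)*20 = -238*(4/5 - 3)*20 = -238*(-11)/5*20 = -34*(-77/5)*20 = (2618/5)*20 = 10472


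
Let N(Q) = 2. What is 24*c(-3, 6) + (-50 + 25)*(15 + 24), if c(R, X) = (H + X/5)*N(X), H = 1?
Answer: -4347/5 ≈ -869.40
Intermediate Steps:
c(R, X) = 2 + 2*X/5 (c(R, X) = (1 + X/5)*2 = 2 + 2*X/5)
24*c(-3, 6) + (-50 + 25)*(15 + 24) = 24*(2 + (⅖)*6) + (-50 + 25)*(15 + 24) = 24*(2 + 12/5) - 25*39 = 24*(22/5) - 975 = 528/5 - 975 = -4347/5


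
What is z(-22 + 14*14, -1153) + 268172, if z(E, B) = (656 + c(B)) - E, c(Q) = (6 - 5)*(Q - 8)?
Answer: 267493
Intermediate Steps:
c(Q) = -8 + Q (c(Q) = 1*(-8 + Q) = -8 + Q)
z(E, B) = 648 + B - E (z(E, B) = (656 + (-8 + B)) - E = (648 + B) - E = 648 + B - E)
z(-22 + 14*14, -1153) + 268172 = (648 - 1153 - (-22 + 14*14)) + 268172 = (648 - 1153 - (-22 + 196)) + 268172 = (648 - 1153 - 1*174) + 268172 = (648 - 1153 - 174) + 268172 = -679 + 268172 = 267493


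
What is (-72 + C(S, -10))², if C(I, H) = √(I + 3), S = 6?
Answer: 4761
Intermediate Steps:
C(I, H) = √(3 + I)
(-72 + C(S, -10))² = (-72 + √(3 + 6))² = (-72 + √9)² = (-72 + 3)² = (-69)² = 4761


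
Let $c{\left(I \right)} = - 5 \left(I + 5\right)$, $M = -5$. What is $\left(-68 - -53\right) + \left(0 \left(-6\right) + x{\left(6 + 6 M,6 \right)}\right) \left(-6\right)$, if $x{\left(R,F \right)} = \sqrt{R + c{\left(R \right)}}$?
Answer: $-15 - 6 \sqrt{71} \approx -65.557$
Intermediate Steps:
$c{\left(I \right)} = -25 - 5 I$ ($c{\left(I \right)} = - 5 \left(5 + I\right) = -25 - 5 I$)
$x{\left(R,F \right)} = \sqrt{-25 - 4 R}$ ($x{\left(R,F \right)} = \sqrt{R - \left(25 + 5 R\right)} = \sqrt{-25 - 4 R}$)
$\left(-68 - -53\right) + \left(0 \left(-6\right) + x{\left(6 + 6 M,6 \right)}\right) \left(-6\right) = \left(-68 - -53\right) + \left(0 \left(-6\right) + \sqrt{-25 - 4 \left(6 + 6 \left(-5\right)\right)}\right) \left(-6\right) = \left(-68 + 53\right) + \left(0 + \sqrt{-25 - 4 \left(6 - 30\right)}\right) \left(-6\right) = -15 + \left(0 + \sqrt{-25 - -96}\right) \left(-6\right) = -15 + \left(0 + \sqrt{-25 + 96}\right) \left(-6\right) = -15 + \left(0 + \sqrt{71}\right) \left(-6\right) = -15 + \sqrt{71} \left(-6\right) = -15 - 6 \sqrt{71}$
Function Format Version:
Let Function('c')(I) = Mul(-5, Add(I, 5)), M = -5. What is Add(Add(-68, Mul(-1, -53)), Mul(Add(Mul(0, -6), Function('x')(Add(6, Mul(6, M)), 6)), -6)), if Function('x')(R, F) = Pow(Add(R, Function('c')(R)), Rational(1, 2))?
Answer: Add(-15, Mul(-6, Pow(71, Rational(1, 2)))) ≈ -65.557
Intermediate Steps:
Function('c')(I) = Add(-25, Mul(-5, I)) (Function('c')(I) = Mul(-5, Add(5, I)) = Add(-25, Mul(-5, I)))
Function('x')(R, F) = Pow(Add(-25, Mul(-4, R)), Rational(1, 2)) (Function('x')(R, F) = Pow(Add(R, Add(-25, Mul(-5, R))), Rational(1, 2)) = Pow(Add(-25, Mul(-4, R)), Rational(1, 2)))
Add(Add(-68, Mul(-1, -53)), Mul(Add(Mul(0, -6), Function('x')(Add(6, Mul(6, M)), 6)), -6)) = Add(Add(-68, Mul(-1, -53)), Mul(Add(Mul(0, -6), Pow(Add(-25, Mul(-4, Add(6, Mul(6, -5)))), Rational(1, 2))), -6)) = Add(Add(-68, 53), Mul(Add(0, Pow(Add(-25, Mul(-4, Add(6, -30))), Rational(1, 2))), -6)) = Add(-15, Mul(Add(0, Pow(Add(-25, Mul(-4, -24)), Rational(1, 2))), -6)) = Add(-15, Mul(Add(0, Pow(Add(-25, 96), Rational(1, 2))), -6)) = Add(-15, Mul(Add(0, Pow(71, Rational(1, 2))), -6)) = Add(-15, Mul(Pow(71, Rational(1, 2)), -6)) = Add(-15, Mul(-6, Pow(71, Rational(1, 2))))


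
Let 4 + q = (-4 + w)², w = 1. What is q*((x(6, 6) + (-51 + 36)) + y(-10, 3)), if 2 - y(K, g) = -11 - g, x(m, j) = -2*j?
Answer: -55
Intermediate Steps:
y(K, g) = 13 + g (y(K, g) = 2 - (-11 - g) = 2 + (11 + g) = 13 + g)
q = 5 (q = -4 + (-4 + 1)² = -4 + (-3)² = -4 + 9 = 5)
q*((x(6, 6) + (-51 + 36)) + y(-10, 3)) = 5*((-2*6 + (-51 + 36)) + (13 + 3)) = 5*((-12 - 15) + 16) = 5*(-27 + 16) = 5*(-11) = -55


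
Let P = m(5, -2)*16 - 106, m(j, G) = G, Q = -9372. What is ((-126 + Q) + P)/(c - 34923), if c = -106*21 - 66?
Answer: 3212/12405 ≈ 0.25893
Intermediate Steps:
c = -2292 (c = -2226 - 66 = -2292)
P = -138 (P = -2*16 - 106 = -32 - 106 = -138)
((-126 + Q) + P)/(c - 34923) = ((-126 - 9372) - 138)/(-2292 - 34923) = (-9498 - 138)/(-37215) = -9636*(-1/37215) = 3212/12405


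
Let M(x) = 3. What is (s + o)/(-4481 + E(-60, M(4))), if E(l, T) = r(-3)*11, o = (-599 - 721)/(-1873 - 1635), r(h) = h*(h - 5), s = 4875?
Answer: -4275705/3698309 ≈ -1.1561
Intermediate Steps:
r(h) = h*(-5 + h)
o = 330/877 (o = -1320/(-3508) = -1320*(-1/3508) = 330/877 ≈ 0.37628)
E(l, T) = 264 (E(l, T) = -3*(-5 - 3)*11 = -3*(-8)*11 = 24*11 = 264)
(s + o)/(-4481 + E(-60, M(4))) = (4875 + 330/877)/(-4481 + 264) = (4275705/877)/(-4217) = (4275705/877)*(-1/4217) = -4275705/3698309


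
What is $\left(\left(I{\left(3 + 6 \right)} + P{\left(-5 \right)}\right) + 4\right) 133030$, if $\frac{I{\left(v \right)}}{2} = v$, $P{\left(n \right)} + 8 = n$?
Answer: $1197270$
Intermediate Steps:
$P{\left(n \right)} = -8 + n$
$I{\left(v \right)} = 2 v$
$\left(\left(I{\left(3 + 6 \right)} + P{\left(-5 \right)}\right) + 4\right) 133030 = \left(\left(2 \left(3 + 6\right) - 13\right) + 4\right) 133030 = \left(\left(2 \cdot 9 - 13\right) + 4\right) 133030 = \left(\left(18 - 13\right) + 4\right) 133030 = \left(5 + 4\right) 133030 = 9 \cdot 133030 = 1197270$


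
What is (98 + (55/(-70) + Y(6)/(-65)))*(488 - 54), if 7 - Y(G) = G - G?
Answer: 2739377/65 ≈ 42144.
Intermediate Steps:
Y(G) = 7 (Y(G) = 7 - (G - G) = 7 - 1*0 = 7 + 0 = 7)
(98 + (55/(-70) + Y(6)/(-65)))*(488 - 54) = (98 + (55/(-70) + 7/(-65)))*(488 - 54) = (98 + (55*(-1/70) + 7*(-1/65)))*434 = (98 + (-11/14 - 7/65))*434 = (98 - 813/910)*434 = (88367/910)*434 = 2739377/65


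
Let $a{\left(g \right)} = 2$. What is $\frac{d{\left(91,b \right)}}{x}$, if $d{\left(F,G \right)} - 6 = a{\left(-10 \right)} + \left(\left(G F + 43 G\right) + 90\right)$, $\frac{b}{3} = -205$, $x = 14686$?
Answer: $- \frac{41156}{7343} \approx -5.6048$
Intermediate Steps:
$b = -615$ ($b = 3 \left(-205\right) = -615$)
$d{\left(F,G \right)} = 98 + 43 G + F G$ ($d{\left(F,G \right)} = 6 + \left(2 + \left(\left(G F + 43 G\right) + 90\right)\right) = 6 + \left(2 + \left(\left(F G + 43 G\right) + 90\right)\right) = 6 + \left(2 + \left(\left(43 G + F G\right) + 90\right)\right) = 6 + \left(2 + \left(90 + 43 G + F G\right)\right) = 6 + \left(92 + 43 G + F G\right) = 98 + 43 G + F G$)
$\frac{d{\left(91,b \right)}}{x} = \frac{98 + 43 \left(-615\right) + 91 \left(-615\right)}{14686} = \left(98 - 26445 - 55965\right) \frac{1}{14686} = \left(-82312\right) \frac{1}{14686} = - \frac{41156}{7343}$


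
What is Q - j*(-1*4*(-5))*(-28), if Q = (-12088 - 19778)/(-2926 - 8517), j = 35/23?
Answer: 225015718/263189 ≈ 854.96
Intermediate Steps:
j = 35/23 (j = 35*(1/23) = 35/23 ≈ 1.5217)
Q = 31866/11443 (Q = -31866/(-11443) = -31866*(-1/11443) = 31866/11443 ≈ 2.7848)
Q - j*(-1*4*(-5))*(-28) = 31866/11443 - 35*(-1*4*(-5))/23*(-28) = 31866/11443 - 35*(-4*(-5))/23*(-28) = 31866/11443 - (35/23)*20*(-28) = 31866/11443 - 700*(-28)/23 = 31866/11443 - 1*(-19600/23) = 31866/11443 + 19600/23 = 225015718/263189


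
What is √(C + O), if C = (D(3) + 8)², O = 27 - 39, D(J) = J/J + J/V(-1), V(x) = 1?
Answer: 2*√33 ≈ 11.489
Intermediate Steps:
D(J) = 1 + J (D(J) = J/J + J/1 = 1 + J*1 = 1 + J)
O = -12
C = 144 (C = ((1 + 3) + 8)² = (4 + 8)² = 12² = 144)
√(C + O) = √(144 - 12) = √132 = 2*√33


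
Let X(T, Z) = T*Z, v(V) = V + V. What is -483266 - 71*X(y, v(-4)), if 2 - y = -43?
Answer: -457706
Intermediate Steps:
y = 45 (y = 2 - 1*(-43) = 2 + 43 = 45)
v(V) = 2*V
-483266 - 71*X(y, v(-4)) = -483266 - 3195*2*(-4) = -483266 - 3195*(-8) = -483266 - 71*(-360) = -483266 + 25560 = -457706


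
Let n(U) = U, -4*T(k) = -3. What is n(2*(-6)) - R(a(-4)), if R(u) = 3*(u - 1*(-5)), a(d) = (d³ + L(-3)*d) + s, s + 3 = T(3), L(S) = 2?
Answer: 783/4 ≈ 195.75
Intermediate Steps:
T(k) = ¾ (T(k) = -¼*(-3) = ¾)
s = -9/4 (s = -3 + ¾ = -9/4 ≈ -2.2500)
a(d) = -9/4 + d³ + 2*d (a(d) = (d³ + 2*d) - 9/4 = -9/4 + d³ + 2*d)
R(u) = 15 + 3*u (R(u) = 3*(u + 5) = 3*(5 + u) = 15 + 3*u)
n(2*(-6)) - R(a(-4)) = 2*(-6) - (15 + 3*(-9/4 + (-4)³ + 2*(-4))) = -12 - (15 + 3*(-9/4 - 64 - 8)) = -12 - (15 + 3*(-297/4)) = -12 - (15 - 891/4) = -12 - 1*(-831/4) = -12 + 831/4 = 783/4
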